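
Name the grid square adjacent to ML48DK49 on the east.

ML48dk59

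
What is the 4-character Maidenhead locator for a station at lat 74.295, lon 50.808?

Offset from 180°W / 90°S: lon 230.81°, lat 164.30°.
Field (20°×10°, letters A–R): lon ⌊230.81/20⌋ = 11 → L; lat ⌊164.30/10⌋ = 16 → Q.
Square (2°×1°, digits 0–9): lon ⌊10.81/2⌋ = 5; lat ⌊4.30/1⌋ = 4.

LQ54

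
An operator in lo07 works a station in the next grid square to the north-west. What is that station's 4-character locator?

Longitude square 0; −1 → -1, wraps to 9, carry into field.
Longitude field L = 11; −1 → 10 = K.
Latitude square 7; +1 → 8.

KO98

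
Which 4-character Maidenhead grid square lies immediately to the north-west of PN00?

Longitude square 0; −1 → -1, wraps to 9, carry into field.
Longitude field P = 15; −1 → 14 = O.
Latitude square 0; +1 → 1.

ON91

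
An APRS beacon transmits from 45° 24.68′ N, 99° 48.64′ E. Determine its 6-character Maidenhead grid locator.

NN95vj

Shift to the Maidenhead origin (180°W, 90°S): lon 279.8107, lat 135.4113.
Field: 279.8107/20 → 13 → N, 135.4113/10 → 13 → N; chars NN.
Square: 19.8107/2 → 9, 5.4113/1 → 5; chars 95.
Subsquare: 1.8107/0.0833333 → 21 → v, 0.4113/0.0416667 → 9 → j; chars vj.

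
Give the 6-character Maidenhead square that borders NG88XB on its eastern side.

NG98ab

Longitude subsquare x = 23; +1 → 24, wraps to 0 = a, carry into square.
Longitude square 8; +1 → 9.
The latitude characters are unchanged.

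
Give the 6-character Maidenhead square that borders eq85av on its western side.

EQ75xv

Longitude subsquare a = 0; −1 → -1, wraps to 23 = x, carry into square.
Longitude square 8; −1 → 7.
The latitude characters are unchanged.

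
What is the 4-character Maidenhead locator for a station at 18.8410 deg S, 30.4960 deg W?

Shift to the Maidenhead origin (180°W, 90°S): lon 149.50, lat 71.16.
Field: lon ⌊149.50/20⌋ = 7 → H; lat ⌊71.16/10⌋ = 7 → H.
Square: lon ⌊9.50/2⌋ = 4; lat ⌊1.16/1⌋ = 1.

HH41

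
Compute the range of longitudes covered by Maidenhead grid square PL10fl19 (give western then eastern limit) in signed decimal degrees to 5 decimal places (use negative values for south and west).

Field P=15, L=11: +15·20° lon, +11·10° lat → SW at lon 120°, lat 20°.
Square 1, 0: +1·2° lon, +0·1° lat → SW at lon 122°, lat 20°.
Subsquare f=5, l=11: +5·0.0833333° lon, +11·0.0416667° lat → SW at lon 122.417°, lat 20.4583°.
Extended square 1, 9: +1·0.00833333° lon, +9·0.00416667° lat → SW at lon 122.425°, lat 20.4958°.
Cell spans 0.00833333° lon × 0.00416667° lat.
west 122.42500, east 122.43333.

122.42500, 122.43333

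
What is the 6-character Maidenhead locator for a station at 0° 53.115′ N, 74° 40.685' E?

MJ70iv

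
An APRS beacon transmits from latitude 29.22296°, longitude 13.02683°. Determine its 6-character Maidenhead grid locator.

JL69mf

Offset from 180°W / 90°S: lon 193.0268°, lat 119.2230°.
Field (20°×10°, letters A–R): 193.0268/20 → 9 → J, 119.2230/10 → 11 → L; chars JL.
Square (2°×1°, digits 0–9): 13.0268/2 → 6, 9.2230/1 → 9; chars 69.
Subsquare (5′×2.5′, letters a–x): 1.0268/0.0833333 → 12 → m, 0.2230/0.0416667 → 5 → f; chars mf.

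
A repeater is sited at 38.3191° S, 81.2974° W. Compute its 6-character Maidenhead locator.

EF91iq

Add 180° to longitude and 90° to latitude: 98.7026, 51.6809.
Field: lon ⌊98.7026/20⌋ = 4 → E; lat ⌊51.6809/10⌋ = 5 → F.
Square: lon ⌊18.7026/2⌋ = 9; lat ⌊1.6809/1⌋ = 1.
Subsquare: lon ⌊0.7026/0.0833333⌋ = 8 → i; lat ⌊0.6809/0.0416667⌋ = 16 → q.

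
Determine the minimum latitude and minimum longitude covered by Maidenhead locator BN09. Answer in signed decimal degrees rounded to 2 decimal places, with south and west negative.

Field B=1, N=13: +1·20° lon, +13·10° lat → SW at lon -160°, lat 40°.
Square 0, 9: +0·2° lon, +9·1° lat → SW at lon -160°, lat 49°.
latitude 49.00, longitude -160.00.

49.00, -160.00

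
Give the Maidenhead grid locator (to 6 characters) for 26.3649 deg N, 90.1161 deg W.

Shift to the Maidenhead origin (180°W, 90°S): lon 89.8839, lat 116.3649.
Field: 89.8839/20 → 4 → E, 116.3649/10 → 11 → L; chars EL.
Square: 9.8839/2 → 4, 6.3649/1 → 6; chars 46.
Subsquare: 1.8839/0.0833333 → 22 → w, 0.3649/0.0416667 → 8 → i; chars wi.

EL46wi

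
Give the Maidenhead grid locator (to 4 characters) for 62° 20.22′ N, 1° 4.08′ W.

IP92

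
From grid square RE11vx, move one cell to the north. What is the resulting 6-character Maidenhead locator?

Latitude subsquare x = 23; +1 → 24, wraps to 0 = a, carry into square.
Latitude square 1; +1 → 2.
The longitude characters are unchanged.

RE12va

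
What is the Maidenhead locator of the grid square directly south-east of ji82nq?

JI82op

Longitude subsquare n = 13; +1 → 14 = o.
Latitude subsquare q = 16; −1 → 15 = p.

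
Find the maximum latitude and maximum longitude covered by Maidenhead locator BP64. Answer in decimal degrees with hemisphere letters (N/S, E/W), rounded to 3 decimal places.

Field B=1, P=15: +1·20° lon, +15·10° lat → SW at lon -160°, lat 60°.
Square 6, 4: +6·2° lon, +4·1° lat → SW at lon -148°, lat 64°.
Cell spans 2° lon × 1° lat. NE corner is SW corner plus one full cell.
latitude 65.000° N, longitude 146.000° W.

65.000° N, 146.000° W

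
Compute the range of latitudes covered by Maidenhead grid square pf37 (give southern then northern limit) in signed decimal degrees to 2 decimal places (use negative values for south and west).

Field P=15, F=5: +15·20° lon, +5·10° lat → SW at lon 120°, lat -40°.
Square 3, 7: +3·2° lon, +7·1° lat → SW at lon 126°, lat -33°.
Cell spans 2° lon × 1° lat.
south -33.00, north -32.00.

-33.00, -32.00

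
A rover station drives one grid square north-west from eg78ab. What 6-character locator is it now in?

EG68xc

Longitude subsquare a = 0; −1 → -1, wraps to 23 = x, carry into square.
Longitude square 7; −1 → 6.
Latitude subsquare b = 1; +1 → 2 = c.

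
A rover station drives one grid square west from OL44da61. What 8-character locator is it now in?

Longitude extended square 6; −1 → 5.
The latitude characters are unchanged.

OL44da51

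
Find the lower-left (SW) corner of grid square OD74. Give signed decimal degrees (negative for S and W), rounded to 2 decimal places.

Field O=14, D=3: +14·20° lon, +3·10° lat → SW at lon 100°, lat -60°.
Square 7, 4: +7·2° lon, +4·1° lat → SW at lon 114°, lat -56°.
latitude -56.00, longitude 114.00.

-56.00, 114.00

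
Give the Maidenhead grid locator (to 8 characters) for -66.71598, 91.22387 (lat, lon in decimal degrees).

NC53og68

Offset from 180°W / 90°S: lon 271.22387°, lat 23.28402°.
Field (20°×10°, letters A–R): lon ⌊271.22387/20⌋ = 13 → N; lat ⌊23.28402/10⌋ = 2 → C.
Square (2°×1°, digits 0–9): lon ⌊11.22387/2⌋ = 5; lat ⌊3.28402/1⌋ = 3.
Subsquare (5′×2.5′, letters a–x): lon ⌊1.22387/0.0833333⌋ = 14 → o; lat ⌊0.28402/0.0416667⌋ = 6 → g.
Extended square (30″×15″, digits 0–9): lon ⌊0.05720/0.00833333⌋ = 6; lat ⌊0.03402/0.00416667⌋ = 8.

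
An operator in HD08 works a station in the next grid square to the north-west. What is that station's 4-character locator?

Longitude square 0; −1 → -1, wraps to 9, carry into field.
Longitude field H = 7; −1 → 6 = G.
Latitude square 8; +1 → 9.

GD99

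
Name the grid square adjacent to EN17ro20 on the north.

EN17ro21

Latitude extended square 0; +1 → 1.
The longitude characters are unchanged.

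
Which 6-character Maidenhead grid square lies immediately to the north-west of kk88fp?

KK88eq

Longitude subsquare f = 5; −1 → 4 = e.
Latitude subsquare p = 15; +1 → 16 = q.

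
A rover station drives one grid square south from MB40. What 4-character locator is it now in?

Latitude square 0; −1 → -1, wraps to 9, carry into field.
Latitude field B = 1; −1 → 0 = A.
The longitude characters are unchanged.

MA49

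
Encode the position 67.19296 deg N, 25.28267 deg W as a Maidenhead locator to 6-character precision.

Shift to the Maidenhead origin (180°W, 90°S): lon 154.7173, lat 157.1930.
Field: 154.7173/20 → 7 → H, 157.1930/10 → 15 → P; chars HP.
Square: 14.7173/2 → 7, 7.1930/1 → 7; chars 77.
Subsquare: 0.7173/0.0833333 → 8 → i, 0.1930/0.0416667 → 4 → e; chars ie.

HP77ie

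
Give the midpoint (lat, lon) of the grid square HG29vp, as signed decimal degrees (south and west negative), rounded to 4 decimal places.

Field H=7, G=6: +7·20° lon, +6·10° lat → SW at lon -40°, lat -30°.
Square 2, 9: +2·2° lon, +9·1° lat → SW at lon -36°, lat -21°.
Subsquare v=21, p=15: +21·0.0833333° lon, +15·0.0416667° lat → SW at lon -34.25°, lat -20.375°.
Cell spans 0.0833333° lon × 0.0416667° lat. Centre is SW corner plus half of each.
latitude -20.3542, longitude -34.2083.

-20.3542, -34.2083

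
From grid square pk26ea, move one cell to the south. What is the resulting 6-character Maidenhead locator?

PK25ex

Latitude subsquare a = 0; −1 → -1, wraps to 23 = x, carry into square.
Latitude square 6; −1 → 5.
The longitude characters are unchanged.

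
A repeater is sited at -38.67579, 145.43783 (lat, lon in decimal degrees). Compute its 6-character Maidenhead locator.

QF21rh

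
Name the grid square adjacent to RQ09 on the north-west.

QR90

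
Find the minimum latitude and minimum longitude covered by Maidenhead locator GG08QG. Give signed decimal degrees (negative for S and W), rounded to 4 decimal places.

-21.7500, -58.6667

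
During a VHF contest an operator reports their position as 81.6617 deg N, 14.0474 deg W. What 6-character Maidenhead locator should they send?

IR21xp

Shift to the Maidenhead origin (180°W, 90°S): lon 165.9526, lat 171.6617.
Field: lon ⌊165.9526/20⌋ = 8 → I; lat ⌊171.6617/10⌋ = 17 → R.
Square: lon ⌊5.9526/2⌋ = 2; lat ⌊1.6617/1⌋ = 1.
Subsquare: lon ⌊1.9526/0.0833333⌋ = 23 → x; lat ⌊0.6617/0.0416667⌋ = 15 → p.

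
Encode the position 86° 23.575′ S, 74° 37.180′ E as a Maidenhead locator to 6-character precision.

Shift to the Maidenhead origin (180°W, 90°S): lon 254.6197, lat 3.6071.
Field: 254.6197/20 → 12 → M, 3.6071/10 → 0 → A; chars MA.
Square: 14.6197/2 → 7, 3.6071/1 → 3; chars 73.
Subsquare: 0.6197/0.0833333 → 7 → h, 0.6071/0.0416667 → 14 → o; chars ho.

MA73ho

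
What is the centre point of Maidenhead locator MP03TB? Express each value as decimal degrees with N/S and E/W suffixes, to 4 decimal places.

Field M=12, P=15: +12·20° lon, +15·10° lat → SW at lon 60°, lat 60°.
Square 0, 3: +0·2° lon, +3·1° lat → SW at lon 60°, lat 63°.
Subsquare t=19, b=1: +19·0.0833333° lon, +1·0.0416667° lat → SW at lon 61.5833°, lat 63.0417°.
Cell spans 0.0833333° lon × 0.0416667° lat. Centre is SW corner plus half of each.
latitude 63.0625° N, longitude 61.6250° E.

63.0625° N, 61.6250° E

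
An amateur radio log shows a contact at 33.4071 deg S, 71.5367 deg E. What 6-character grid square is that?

MF56so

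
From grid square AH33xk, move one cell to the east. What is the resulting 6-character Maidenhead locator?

AH43ak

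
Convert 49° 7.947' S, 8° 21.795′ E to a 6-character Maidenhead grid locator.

Add 180° to longitude and 90° to latitude: 188.3632, 40.8676.
Field: lon ⌊188.3632/20⌋ = 9 → J; lat ⌊40.8676/10⌋ = 4 → E.
Square: lon ⌊8.3632/2⌋ = 4; lat ⌊0.8676/1⌋ = 0.
Subsquare: lon ⌊0.3632/0.0833333⌋ = 4 → e; lat ⌊0.8676/0.0416667⌋ = 20 → u.

JE40eu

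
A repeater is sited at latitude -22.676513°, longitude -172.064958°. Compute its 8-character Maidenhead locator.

AG37xh27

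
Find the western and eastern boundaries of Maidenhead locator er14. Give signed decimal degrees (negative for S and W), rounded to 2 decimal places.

Field E=4, R=17: +4·20° lon, +17·10° lat → SW at lon -100°, lat 80°.
Square 1, 4: +1·2° lon, +4·1° lat → SW at lon -98°, lat 84°.
Cell spans 2° lon × 1° lat.
west -98.00, east -96.00.

-98.00, -96.00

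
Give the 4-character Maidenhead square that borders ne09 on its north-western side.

Longitude square 0; −1 → -1, wraps to 9, carry into field.
Longitude field N = 13; −1 → 12 = M.
Latitude square 9; +1 → 10, wraps to 0, carry into field.
Latitude field E = 4; +1 → 5 = F.

MF90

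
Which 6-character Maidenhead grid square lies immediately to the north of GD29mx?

GE20ma

Latitude subsquare x = 23; +1 → 24, wraps to 0 = a, carry into square.
Latitude square 9; +1 → 10, wraps to 0, carry into field.
Latitude field D = 3; +1 → 4 = E.
The longitude characters are unchanged.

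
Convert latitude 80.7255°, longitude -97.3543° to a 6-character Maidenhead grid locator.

Offset from 180°W / 90°S: lon 82.6457°, lat 170.7255°.
Field: lon ⌊82.6457/20⌋ = 4 → E; lat ⌊170.7255/10⌋ = 17 → R.
Square: lon ⌊2.6457/2⌋ = 1; lat ⌊0.7255/1⌋ = 0.
Subsquare: lon ⌊0.6457/0.0833333⌋ = 7 → h; lat ⌊0.7255/0.0416667⌋ = 17 → r.

ER10hr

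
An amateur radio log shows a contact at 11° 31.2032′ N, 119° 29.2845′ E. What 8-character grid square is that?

OK91rm84

Add 180° to longitude and 90° to latitude: 299.48807, 101.52005.
Field: lon ⌊299.48807/20⌋ = 14 → O; lat ⌊101.52005/10⌋ = 10 → K.
Square: lon ⌊19.48807/2⌋ = 9; lat ⌊1.52005/1⌋ = 1.
Subsquare: lon ⌊1.48807/0.0833333⌋ = 17 → r; lat ⌊0.52005/0.0416667⌋ = 12 → m.
Extended square: lon ⌊0.07141/0.00833333⌋ = 8; lat ⌊0.02005/0.00416667⌋ = 4.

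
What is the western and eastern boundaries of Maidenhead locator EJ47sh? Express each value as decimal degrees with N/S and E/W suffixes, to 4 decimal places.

90.5000° W, 90.4167° W

Field E=4, J=9: +4·20° lon, +9·10° lat → SW at lon -100°, lat 0°.
Square 4, 7: +4·2° lon, +7·1° lat → SW at lon -92°, lat 7°.
Subsquare s=18, h=7: +18·0.0833333° lon, +7·0.0416667° lat → SW at lon -90.5°, lat 7.29167°.
Cell spans 0.0833333° lon × 0.0416667° lat.
west 90.5000° W, east 90.4167° W.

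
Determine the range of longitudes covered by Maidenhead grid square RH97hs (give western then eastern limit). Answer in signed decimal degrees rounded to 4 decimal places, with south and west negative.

Field R=17, H=7: +17·20° lon, +7·10° lat → SW at lon 160°, lat -20°.
Square 9, 7: +9·2° lon, +7·1° lat → SW at lon 178°, lat -13°.
Subsquare h=7, s=18: +7·0.0833333° lon, +18·0.0416667° lat → SW at lon 178.583°, lat -12.25°.
Cell spans 0.0833333° lon × 0.0416667° lat.
west 178.5833, east 178.6667.

178.5833, 178.6667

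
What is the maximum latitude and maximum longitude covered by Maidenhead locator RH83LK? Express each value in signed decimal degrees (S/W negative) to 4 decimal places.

-16.5417, 177.0000

Field R=17, H=7: +17·20° lon, +7·10° lat → SW at lon 160°, lat -20°.
Square 8, 3: +8·2° lon, +3·1° lat → SW at lon 176°, lat -17°.
Subsquare l=11, k=10: +11·0.0833333° lon, +10·0.0416667° lat → SW at lon 176.917°, lat -16.5833°.
Cell spans 0.0833333° lon × 0.0416667° lat. NE corner is SW corner plus one full cell.
latitude -16.5417, longitude 177.0000.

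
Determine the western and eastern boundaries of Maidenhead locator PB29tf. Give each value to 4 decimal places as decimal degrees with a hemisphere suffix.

125.5833° E, 125.6667° E

Field P=15, B=1: +15·20° lon, +1·10° lat → SW at lon 120°, lat -80°.
Square 2, 9: +2·2° lon, +9·1° lat → SW at lon 124°, lat -71°.
Subsquare t=19, f=5: +19·0.0833333° lon, +5·0.0416667° lat → SW at lon 125.583°, lat -70.7917°.
Cell spans 0.0833333° lon × 0.0416667° lat.
west 125.5833° E, east 125.6667° E.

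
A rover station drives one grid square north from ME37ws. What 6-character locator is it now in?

ME37wt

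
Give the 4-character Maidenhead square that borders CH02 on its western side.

Longitude square 0; −1 → -1, wraps to 9, carry into field.
Longitude field C = 2; −1 → 1 = B.
The latitude characters are unchanged.

BH92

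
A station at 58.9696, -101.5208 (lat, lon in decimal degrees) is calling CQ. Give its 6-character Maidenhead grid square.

DO98fx

Shift to the Maidenhead origin (180°W, 90°S): lon 78.4792, lat 148.9696.
Field (20°×10°, letters A–R): lon ⌊78.4792/20⌋ = 3 → D; lat ⌊148.9696/10⌋ = 14 → O.
Square (2°×1°, digits 0–9): lon ⌊18.4792/2⌋ = 9; lat ⌊8.9696/1⌋ = 8.
Subsquare (5′×2.5′, letters a–x): lon ⌊0.4792/0.0833333⌋ = 5 → f; lat ⌊0.9696/0.0416667⌋ = 23 → x.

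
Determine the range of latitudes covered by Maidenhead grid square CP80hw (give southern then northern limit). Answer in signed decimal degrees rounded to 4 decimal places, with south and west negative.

60.9167, 60.9583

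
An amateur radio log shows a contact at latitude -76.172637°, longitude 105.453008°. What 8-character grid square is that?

OB23rt48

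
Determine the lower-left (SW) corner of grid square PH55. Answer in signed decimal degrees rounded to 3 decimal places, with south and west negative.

Field P=15, H=7: +15·20° lon, +7·10° lat → SW at lon 120°, lat -20°.
Square 5, 5: +5·2° lon, +5·1° lat → SW at lon 130°, lat -15°.
latitude -15.000, longitude 130.000.

-15.000, 130.000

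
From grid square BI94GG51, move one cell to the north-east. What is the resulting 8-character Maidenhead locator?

Longitude extended square 5; +1 → 6.
Latitude extended square 1; +1 → 2.

BI94gg62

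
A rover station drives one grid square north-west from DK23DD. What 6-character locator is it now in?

DK23ce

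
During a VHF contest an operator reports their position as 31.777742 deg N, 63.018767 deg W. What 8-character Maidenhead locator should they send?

Add 180° to longitude and 90° to latitude: 116.98123, 121.77774.
Field: lon ⌊116.98123/20⌋ = 5 → F; lat ⌊121.77774/10⌋ = 12 → M.
Square: lon ⌊16.98123/2⌋ = 8; lat ⌊1.77774/1⌋ = 1.
Subsquare: lon ⌊0.98123/0.0833333⌋ = 11 → l; lat ⌊0.77774/0.0416667⌋ = 18 → s.
Extended square: lon ⌊0.06457/0.00833333⌋ = 7; lat ⌊0.02774/0.00416667⌋ = 6.

FM81ls76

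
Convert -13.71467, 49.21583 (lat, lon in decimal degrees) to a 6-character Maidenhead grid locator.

LH46og

Shift to the Maidenhead origin (180°W, 90°S): lon 229.2158, lat 76.2853.
Field: 229.2158/20 → 11 → L, 76.2853/10 → 7 → H; chars LH.
Square: 9.2158/2 → 4, 6.2853/1 → 6; chars 46.
Subsquare: 1.2158/0.0833333 → 14 → o, 0.2853/0.0416667 → 6 → g; chars og.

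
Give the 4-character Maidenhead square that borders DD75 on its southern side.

DD74

Latitude square 5; −1 → 4.
The longitude characters are unchanged.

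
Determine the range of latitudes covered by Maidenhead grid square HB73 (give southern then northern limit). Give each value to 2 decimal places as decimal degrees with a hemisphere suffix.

Field H=7, B=1: +7·20° lon, +1·10° lat → SW at lon -40°, lat -80°.
Square 7, 3: +7·2° lon, +3·1° lat → SW at lon -26°, lat -77°.
Cell spans 2° lon × 1° lat.
south 77.00° S, north 76.00° S.

77.00° S, 76.00° S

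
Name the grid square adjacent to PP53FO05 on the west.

Longitude extended square 0; −1 → -1, wraps to 9, carry into subsquare.
Longitude subsquare f = 5; −1 → 4 = e.
The latitude characters are unchanged.

PP53eo95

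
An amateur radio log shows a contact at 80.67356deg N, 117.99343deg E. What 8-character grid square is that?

OR80xq91

Shift to the Maidenhead origin (180°W, 90°S): lon 297.99343, lat 170.67356.
Field: lon ⌊297.99343/20⌋ = 14 → O; lat ⌊170.67356/10⌋ = 17 → R.
Square: lon ⌊17.99343/2⌋ = 8; lat ⌊0.67356/1⌋ = 0.
Subsquare: lon ⌊1.99343/0.0833333⌋ = 23 → x; lat ⌊0.67356/0.0416667⌋ = 16 → q.
Extended square: lon ⌊0.07676/0.00833333⌋ = 9; lat ⌊0.00689/0.00416667⌋ = 1.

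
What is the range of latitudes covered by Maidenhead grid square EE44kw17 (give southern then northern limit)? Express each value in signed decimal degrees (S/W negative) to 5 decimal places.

-45.05417, -45.05000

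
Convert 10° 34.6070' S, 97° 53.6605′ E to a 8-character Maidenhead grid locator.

NH89wk71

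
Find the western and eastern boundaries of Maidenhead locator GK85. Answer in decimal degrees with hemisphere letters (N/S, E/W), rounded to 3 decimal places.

44.000° W, 42.000° W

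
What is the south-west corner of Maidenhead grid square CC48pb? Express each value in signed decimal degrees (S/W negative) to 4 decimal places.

Field C=2, C=2: +2·20° lon, +2·10° lat → SW at lon -140°, lat -70°.
Square 4, 8: +4·2° lon, +8·1° lat → SW at lon -132°, lat -62°.
Subsquare p=15, b=1: +15·0.0833333° lon, +1·0.0416667° lat → SW at lon -130.75°, lat -61.9583°.
latitude -61.9583, longitude -130.7500.

-61.9583, -130.7500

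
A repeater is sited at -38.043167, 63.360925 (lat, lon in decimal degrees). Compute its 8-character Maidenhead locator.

MF11qw39

Add 180° to longitude and 90° to latitude: 243.36093, 51.95683.
Field: lon ⌊243.36093/20⌋ = 12 → M; lat ⌊51.95683/10⌋ = 5 → F.
Square: lon ⌊3.36093/2⌋ = 1; lat ⌊1.95683/1⌋ = 1.
Subsquare: lon ⌊1.36093/0.0833333⌋ = 16 → q; lat ⌊0.95683/0.0416667⌋ = 22 → w.
Extended square: lon ⌊0.02759/0.00833333⌋ = 3; lat ⌊0.04017/0.00416667⌋ = 9.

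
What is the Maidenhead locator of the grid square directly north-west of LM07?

Longitude square 0; −1 → -1, wraps to 9, carry into field.
Longitude field L = 11; −1 → 10 = K.
Latitude square 7; +1 → 8.

KM98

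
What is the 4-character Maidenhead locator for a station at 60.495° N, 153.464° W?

Shift to the Maidenhead origin (180°W, 90°S): lon 26.54, lat 150.50.
Field: lon ⌊26.54/20⌋ = 1 → B; lat ⌊150.50/10⌋ = 15 → P.
Square: lon ⌊6.54/2⌋ = 3; lat ⌊0.50/1⌋ = 0.

BP30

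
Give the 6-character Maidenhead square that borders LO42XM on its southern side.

LO42xl

Latitude subsquare m = 12; −1 → 11 = l.
The longitude characters are unchanged.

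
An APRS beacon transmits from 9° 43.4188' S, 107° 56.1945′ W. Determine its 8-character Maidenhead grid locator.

DI60ag76

Shift to the Maidenhead origin (180°W, 90°S): lon 72.06342, lat 80.27635.
Field: 72.06342/20 → 3 → D, 80.27635/10 → 8 → I; chars DI.
Square: 12.06342/2 → 6, 0.27635/1 → 0; chars 60.
Subsquare: 0.06342/0.0833333 → 0 → a, 0.27635/0.0416667 → 6 → g; chars ag.
Extended square: 0.06342/0.00833333 → 7, 0.02635/0.00416667 → 6; chars 76.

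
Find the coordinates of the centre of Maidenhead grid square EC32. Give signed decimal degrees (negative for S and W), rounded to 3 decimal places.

-67.500, -93.000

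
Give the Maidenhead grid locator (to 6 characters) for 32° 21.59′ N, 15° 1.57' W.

Add 180° to longitude and 90° to latitude: 164.9738, 122.3598.
Field: 164.9738/20 → 8 → I, 122.3598/10 → 12 → M; chars IM.
Square: 4.9738/2 → 2, 2.3598/1 → 2; chars 22.
Subsquare: 0.9738/0.0833333 → 11 → l, 0.3598/0.0416667 → 8 → i; chars li.

IM22li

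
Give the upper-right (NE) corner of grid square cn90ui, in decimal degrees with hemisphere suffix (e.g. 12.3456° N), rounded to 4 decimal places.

40.3750° N, 120.2500° W

Field C=2, N=13: +2·20° lon, +13·10° lat → SW at lon -140°, lat 40°.
Square 9, 0: +9·2° lon, +0·1° lat → SW at lon -122°, lat 40°.
Subsquare u=20, i=8: +20·0.0833333° lon, +8·0.0416667° lat → SW at lon -120.333°, lat 40.3333°.
Cell spans 0.0833333° lon × 0.0416667° lat. NE corner is SW corner plus one full cell.
latitude 40.3750° N, longitude 120.2500° W.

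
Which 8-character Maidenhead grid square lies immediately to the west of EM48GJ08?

Longitude extended square 0; −1 → -1, wraps to 9, carry into subsquare.
Longitude subsquare g = 6; −1 → 5 = f.
The latitude characters are unchanged.

EM48fj98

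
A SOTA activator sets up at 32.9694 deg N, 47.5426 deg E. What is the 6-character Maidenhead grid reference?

LM32sx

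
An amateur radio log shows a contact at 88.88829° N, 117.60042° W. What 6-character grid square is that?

DR18ev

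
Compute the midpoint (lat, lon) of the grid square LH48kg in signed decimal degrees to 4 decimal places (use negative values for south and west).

Field L=11, H=7: +11·20° lon, +7·10° lat → SW at lon 40°, lat -20°.
Square 4, 8: +4·2° lon, +8·1° lat → SW at lon 48°, lat -12°.
Subsquare k=10, g=6: +10·0.0833333° lon, +6·0.0416667° lat → SW at lon 48.8333°, lat -11.75°.
Cell spans 0.0833333° lon × 0.0416667° lat. Centre is SW corner plus half of each.
latitude -11.7292, longitude 48.8750.

-11.7292, 48.8750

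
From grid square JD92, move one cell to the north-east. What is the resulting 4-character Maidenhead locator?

KD03

Longitude square 9; +1 → 10, wraps to 0, carry into field.
Longitude field J = 9; +1 → 10 = K.
Latitude square 2; +1 → 3.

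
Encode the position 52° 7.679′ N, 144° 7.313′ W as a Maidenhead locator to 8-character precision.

Shift to the Maidenhead origin (180°W, 90°S): lon 35.87812, lat 142.12798.
Field (20°×10°, letters A–R): 35.87812/20 → 1 → B, 142.12798/10 → 14 → O; chars BO.
Square (2°×1°, digits 0–9): 15.87812/2 → 7, 2.12798/1 → 2; chars 72.
Subsquare (5′×2.5′, letters a–x): 1.87812/0.0833333 → 22 → w, 0.12798/0.0416667 → 3 → d; chars wd.
Extended square (30″×15″, digits 0–9): 0.04478/0.00833333 → 5, 0.00298/0.00416667 → 0; chars 50.

BO72wd50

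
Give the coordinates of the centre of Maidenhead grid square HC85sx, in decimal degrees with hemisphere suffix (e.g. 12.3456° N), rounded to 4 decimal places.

64.0208° S, 22.4583° W

Field H=7, C=2: +7·20° lon, +2·10° lat → SW at lon -40°, lat -70°.
Square 8, 5: +8·2° lon, +5·1° lat → SW at lon -24°, lat -65°.
Subsquare s=18, x=23: +18·0.0833333° lon, +23·0.0416667° lat → SW at lon -22.5°, lat -64.0417°.
Cell spans 0.0833333° lon × 0.0416667° lat. Centre is SW corner plus half of each.
latitude 64.0208° S, longitude 22.4583° W.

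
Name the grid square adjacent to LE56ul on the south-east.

Longitude subsquare u = 20; +1 → 21 = v.
Latitude subsquare l = 11; −1 → 10 = k.

LE56vk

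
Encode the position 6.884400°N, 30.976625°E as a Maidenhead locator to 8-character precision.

KJ56lv72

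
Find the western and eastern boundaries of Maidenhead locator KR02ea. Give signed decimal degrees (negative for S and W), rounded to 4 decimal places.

20.3333, 20.4167

Field K=10, R=17: +10·20° lon, +17·10° lat → SW at lon 20°, lat 80°.
Square 0, 2: +0·2° lon, +2·1° lat → SW at lon 20°, lat 82°.
Subsquare e=4, a=0: +4·0.0833333° lon, +0·0.0416667° lat → SW at lon 20.3333°, lat 82°.
Cell spans 0.0833333° lon × 0.0416667° lat.
west 20.3333, east 20.4167.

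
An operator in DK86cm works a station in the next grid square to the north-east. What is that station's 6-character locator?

DK86dn

Longitude subsquare c = 2; +1 → 3 = d.
Latitude subsquare m = 12; +1 → 13 = n.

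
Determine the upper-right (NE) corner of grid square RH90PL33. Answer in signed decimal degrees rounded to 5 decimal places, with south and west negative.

-19.52500, 179.28333

Field R=17, H=7: +17·20° lon, +7·10° lat → SW at lon 160°, lat -20°.
Square 9, 0: +9·2° lon, +0·1° lat → SW at lon 178°, lat -20°.
Subsquare p=15, l=11: +15·0.0833333° lon, +11·0.0416667° lat → SW at lon 179.25°, lat -19.5417°.
Extended square 3, 3: +3·0.00833333° lon, +3·0.00416667° lat → SW at lon 179.275°, lat -19.5292°.
Cell spans 0.00833333° lon × 0.00416667° lat. NE corner is SW corner plus one full cell.
latitude -19.52500, longitude 179.28333.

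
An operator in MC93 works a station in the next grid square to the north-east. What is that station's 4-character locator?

Longitude square 9; +1 → 10, wraps to 0, carry into field.
Longitude field M = 12; +1 → 13 = N.
Latitude square 3; +1 → 4.

NC04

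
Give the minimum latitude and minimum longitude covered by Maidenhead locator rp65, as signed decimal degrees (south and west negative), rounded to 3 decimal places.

65.000, 172.000

Field R=17, P=15: +17·20° lon, +15·10° lat → SW at lon 160°, lat 60°.
Square 6, 5: +6·2° lon, +5·1° lat → SW at lon 172°, lat 65°.
latitude 65.000, longitude 172.000.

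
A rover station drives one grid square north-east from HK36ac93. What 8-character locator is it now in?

HK36bc04

Longitude extended square 9; +1 → 10, wraps to 0, carry into subsquare.
Longitude subsquare a = 0; +1 → 1 = b.
Latitude extended square 3; +1 → 4.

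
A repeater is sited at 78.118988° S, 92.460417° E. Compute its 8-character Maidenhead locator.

NB61fv51

Add 180° to longitude and 90° to latitude: 272.46042, 11.88101.
Field (20°×10°, letters A–R): 272.46042/20 → 13 → N, 11.88101/10 → 1 → B; chars NB.
Square (2°×1°, digits 0–9): 12.46042/2 → 6, 1.88101/1 → 1; chars 61.
Subsquare (5′×2.5′, letters a–x): 0.46042/0.0833333 → 5 → f, 0.88101/0.0416667 → 21 → v; chars fv.
Extended square (30″×15″, digits 0–9): 0.04375/0.00833333 → 5, 0.00601/0.00416667 → 1; chars 51.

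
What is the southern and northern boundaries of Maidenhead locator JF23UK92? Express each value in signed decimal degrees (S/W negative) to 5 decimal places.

Field J=9, F=5: +9·20° lon, +5·10° lat → SW at lon 0°, lat -40°.
Square 2, 3: +2·2° lon, +3·1° lat → SW at lon 4°, lat -37°.
Subsquare u=20, k=10: +20·0.0833333° lon, +10·0.0416667° lat → SW at lon 5.66667°, lat -36.5833°.
Extended square 9, 2: +9·0.00833333° lon, +2·0.00416667° lat → SW at lon 5.74167°, lat -36.575°.
Cell spans 0.00833333° lon × 0.00416667° lat.
south -36.57500, north -36.57083.

-36.57500, -36.57083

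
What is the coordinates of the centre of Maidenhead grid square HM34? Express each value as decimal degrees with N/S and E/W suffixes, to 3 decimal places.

34.500° N, 33.000° W

Field H=7, M=12: +7·20° lon, +12·10° lat → SW at lon -40°, lat 30°.
Square 3, 4: +3·2° lon, +4·1° lat → SW at lon -34°, lat 34°.
Cell spans 2° lon × 1° lat. Centre is SW corner plus half of each.
latitude 34.500° N, longitude 33.000° W.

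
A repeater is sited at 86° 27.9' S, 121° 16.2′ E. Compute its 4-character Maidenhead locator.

Shift to the Maidenhead origin (180°W, 90°S): lon 301.27, lat 3.53.
Field: 301.27/20 → 15 → P, 3.53/10 → 0 → A; chars PA.
Square: 1.27/2 → 0, 3.53/1 → 3; chars 03.

PA03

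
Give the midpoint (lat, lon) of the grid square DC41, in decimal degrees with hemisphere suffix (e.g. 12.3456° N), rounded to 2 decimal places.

68.50° S, 111.00° W

Field D=3, C=2: +3·20° lon, +2·10° lat → SW at lon -120°, lat -70°.
Square 4, 1: +4·2° lon, +1·1° lat → SW at lon -112°, lat -69°.
Cell spans 2° lon × 1° lat. Centre is SW corner plus half of each.
latitude 68.50° S, longitude 111.00° W.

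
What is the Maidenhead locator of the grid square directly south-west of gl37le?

GL37kd

Longitude subsquare l = 11; −1 → 10 = k.
Latitude subsquare e = 4; −1 → 3 = d.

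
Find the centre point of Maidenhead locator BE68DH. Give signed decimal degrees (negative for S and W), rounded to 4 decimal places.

-41.6875, -147.7083

Field B=1, E=4: +1·20° lon, +4·10° lat → SW at lon -160°, lat -50°.
Square 6, 8: +6·2° lon, +8·1° lat → SW at lon -148°, lat -42°.
Subsquare d=3, h=7: +3·0.0833333° lon, +7·0.0416667° lat → SW at lon -147.75°, lat -41.7083°.
Cell spans 0.0833333° lon × 0.0416667° lat. Centre is SW corner plus half of each.
latitude -41.6875, longitude -147.7083.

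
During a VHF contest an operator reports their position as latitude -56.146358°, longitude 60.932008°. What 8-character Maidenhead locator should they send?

Shift to the Maidenhead origin (180°W, 90°S): lon 240.93201, lat 33.85364.
Field: 240.93201/20 → 12 → M, 33.85364/10 → 3 → D; chars MD.
Square: 0.93201/2 → 0, 3.85364/1 → 3; chars 03.
Subsquare: 0.93201/0.0833333 → 11 → l, 0.85364/0.0416667 → 20 → u; chars lu.
Extended square: 0.01534/0.00833333 → 1, 0.02031/0.00416667 → 4; chars 14.

MD03lu14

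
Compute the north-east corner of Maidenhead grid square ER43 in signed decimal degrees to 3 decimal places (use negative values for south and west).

84.000, -90.000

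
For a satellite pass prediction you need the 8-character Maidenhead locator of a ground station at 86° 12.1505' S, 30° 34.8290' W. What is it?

Shift to the Maidenhead origin (180°W, 90°S): lon 149.41952, lat 3.79749.
Field: 149.41952/20 → 7 → H, 3.79749/10 → 0 → A; chars HA.
Square: 9.41952/2 → 4, 3.79749/1 → 3; chars 43.
Subsquare: 1.41952/0.0833333 → 17 → r, 0.79749/0.0416667 → 19 → t; chars rt.
Extended square: 0.00285/0.00833333 → 0, 0.00583/0.00416667 → 1; chars 01.

HA43rt01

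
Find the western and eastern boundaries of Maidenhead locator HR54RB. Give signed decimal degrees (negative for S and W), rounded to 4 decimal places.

-28.5833, -28.5000

Field H=7, R=17: +7·20° lon, +17·10° lat → SW at lon -40°, lat 80°.
Square 5, 4: +5·2° lon, +4·1° lat → SW at lon -30°, lat 84°.
Subsquare r=17, b=1: +17·0.0833333° lon, +1·0.0416667° lat → SW at lon -28.5833°, lat 84.0417°.
Cell spans 0.0833333° lon × 0.0416667° lat.
west -28.5833, east -28.5000.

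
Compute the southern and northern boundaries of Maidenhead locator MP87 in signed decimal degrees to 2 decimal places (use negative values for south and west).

Field M=12, P=15: +12·20° lon, +15·10° lat → SW at lon 60°, lat 60°.
Square 8, 7: +8·2° lon, +7·1° lat → SW at lon 76°, lat 67°.
Cell spans 2° lon × 1° lat.
south 67.00, north 68.00.

67.00, 68.00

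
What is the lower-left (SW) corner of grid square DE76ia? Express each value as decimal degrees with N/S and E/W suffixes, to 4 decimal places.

44.0000° S, 105.3333° W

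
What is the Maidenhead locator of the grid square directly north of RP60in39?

Latitude extended square 9; +1 → 10, wraps to 0, carry into subsquare.
Latitude subsquare n = 13; +1 → 14 = o.
The longitude characters are unchanged.

RP60io30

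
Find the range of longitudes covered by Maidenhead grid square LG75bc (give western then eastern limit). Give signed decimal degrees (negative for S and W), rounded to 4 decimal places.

54.0833, 54.1667

Field L=11, G=6: +11·20° lon, +6·10° lat → SW at lon 40°, lat -30°.
Square 7, 5: +7·2° lon, +5·1° lat → SW at lon 54°, lat -25°.
Subsquare b=1, c=2: +1·0.0833333° lon, +2·0.0416667° lat → SW at lon 54.0833°, lat -24.9167°.
Cell spans 0.0833333° lon × 0.0416667° lat.
west 54.0833, east 54.1667.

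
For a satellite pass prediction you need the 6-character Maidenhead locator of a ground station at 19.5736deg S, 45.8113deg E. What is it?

LH20vk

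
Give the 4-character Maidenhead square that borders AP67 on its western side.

AP57

Longitude square 6; −1 → 5.
The latitude characters are unchanged.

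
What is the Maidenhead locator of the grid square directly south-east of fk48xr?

Longitude subsquare x = 23; +1 → 24, wraps to 0 = a, carry into square.
Longitude square 4; +1 → 5.
Latitude subsquare r = 17; −1 → 16 = q.

FK58aq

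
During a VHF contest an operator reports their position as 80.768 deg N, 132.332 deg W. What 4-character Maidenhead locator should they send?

Shift to the Maidenhead origin (180°W, 90°S): lon 47.67, lat 170.77.
Field (20°×10°, letters A–R): lon ⌊47.67/20⌋ = 2 → C; lat ⌊170.77/10⌋ = 17 → R.
Square (2°×1°, digits 0–9): lon ⌊7.67/2⌋ = 3; lat ⌊0.77/1⌋ = 0.

CR30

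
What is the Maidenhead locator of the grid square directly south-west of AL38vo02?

Longitude extended square 0; −1 → -1, wraps to 9, carry into subsquare.
Longitude subsquare v = 21; −1 → 20 = u.
Latitude extended square 2; −1 → 1.

AL38uo91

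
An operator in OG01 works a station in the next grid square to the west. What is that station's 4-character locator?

Longitude square 0; −1 → -1, wraps to 9, carry into field.
Longitude field O = 14; −1 → 13 = N.
The latitude characters are unchanged.

NG91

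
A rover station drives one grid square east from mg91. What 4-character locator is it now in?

Longitude square 9; +1 → 10, wraps to 0, carry into field.
Longitude field M = 12; +1 → 13 = N.
The latitude characters are unchanged.

NG01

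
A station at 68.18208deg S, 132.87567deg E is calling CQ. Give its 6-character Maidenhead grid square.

PC61kt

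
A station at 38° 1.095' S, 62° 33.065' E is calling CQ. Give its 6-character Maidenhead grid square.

MF11gx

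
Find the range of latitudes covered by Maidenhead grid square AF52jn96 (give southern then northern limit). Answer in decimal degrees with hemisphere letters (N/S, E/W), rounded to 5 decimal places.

37.43333° S, 37.42917° S

Field A=0, F=5: +0·20° lon, +5·10° lat → SW at lon -180°, lat -40°.
Square 5, 2: +5·2° lon, +2·1° lat → SW at lon -170°, lat -38°.
Subsquare j=9, n=13: +9·0.0833333° lon, +13·0.0416667° lat → SW at lon -169.25°, lat -37.4583°.
Extended square 9, 6: +9·0.00833333° lon, +6·0.00416667° lat → SW at lon -169.175°, lat -37.4333°.
Cell spans 0.00833333° lon × 0.00416667° lat.
south 37.43333° S, north 37.42917° S.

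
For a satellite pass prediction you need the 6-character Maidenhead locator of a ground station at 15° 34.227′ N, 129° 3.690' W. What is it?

Offset from 180°W / 90°S: lon 50.9385°, lat 105.5704°.
Field: 50.9385/20 → 2 → C, 105.5704/10 → 10 → K; chars CK.
Square: 10.9385/2 → 5, 5.5704/1 → 5; chars 55.
Subsquare: 0.9385/0.0833333 → 11 → l, 0.5704/0.0416667 → 13 → n; chars ln.

CK55ln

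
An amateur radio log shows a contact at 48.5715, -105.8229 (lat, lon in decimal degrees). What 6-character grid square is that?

DN78cn

Shift to the Maidenhead origin (180°W, 90°S): lon 74.1771, lat 138.5715.
Field: lon ⌊74.1771/20⌋ = 3 → D; lat ⌊138.5715/10⌋ = 13 → N.
Square: lon ⌊14.1771/2⌋ = 7; lat ⌊8.5715/1⌋ = 8.
Subsquare: lon ⌊0.1771/0.0833333⌋ = 2 → c; lat ⌊0.5715/0.0416667⌋ = 13 → n.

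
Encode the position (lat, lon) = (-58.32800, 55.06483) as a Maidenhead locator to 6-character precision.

LD71mq

Add 180° to longitude and 90° to latitude: 235.0648, 31.6720.
Field: 235.0648/20 → 11 → L, 31.6720/10 → 3 → D; chars LD.
Square: 15.0648/2 → 7, 1.6720/1 → 1; chars 71.
Subsquare: 1.0648/0.0833333 → 12 → m, 0.6720/0.0416667 → 16 → q; chars mq.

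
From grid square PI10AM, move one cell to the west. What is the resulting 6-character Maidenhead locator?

PI00xm

Longitude subsquare a = 0; −1 → -1, wraps to 23 = x, carry into square.
Longitude square 1; −1 → 0.
The latitude characters are unchanged.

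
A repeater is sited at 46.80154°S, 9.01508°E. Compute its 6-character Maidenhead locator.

Add 180° to longitude and 90° to latitude: 189.0151, 43.1985.
Field: 189.0151/20 → 9 → J, 43.1985/10 → 4 → E; chars JE.
Square: 9.0151/2 → 4, 3.1985/1 → 3; chars 43.
Subsquare: 1.0151/0.0833333 → 12 → m, 0.1985/0.0416667 → 4 → e; chars me.

JE43me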